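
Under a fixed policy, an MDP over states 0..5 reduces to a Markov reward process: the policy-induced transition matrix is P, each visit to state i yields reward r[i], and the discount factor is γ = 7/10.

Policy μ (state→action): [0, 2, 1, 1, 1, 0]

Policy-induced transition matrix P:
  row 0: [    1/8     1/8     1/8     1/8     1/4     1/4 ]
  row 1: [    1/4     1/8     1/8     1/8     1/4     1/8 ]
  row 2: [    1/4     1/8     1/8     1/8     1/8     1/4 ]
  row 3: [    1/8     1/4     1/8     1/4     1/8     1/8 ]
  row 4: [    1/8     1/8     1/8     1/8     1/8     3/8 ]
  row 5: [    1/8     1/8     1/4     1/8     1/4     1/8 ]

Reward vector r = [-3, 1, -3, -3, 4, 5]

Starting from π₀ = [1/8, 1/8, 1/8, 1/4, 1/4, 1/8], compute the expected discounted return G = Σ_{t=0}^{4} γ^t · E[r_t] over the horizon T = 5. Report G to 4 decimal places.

t=0: π = [0.1250, 0.1250, 0.1250, 0.2500, 0.2500, 0.1250], E[r] = 0.2500, γ^t·E[r] = 0.250000, running G = 0.250000
t=1: π = [0.1563, 0.1563, 0.1406, 0.1563, 0.1719, 0.2188], E[r] = 0.5781, γ^t·E[r] = 0.404688, running G = 0.654688
t=2: π = [0.1621, 0.1445, 0.1523, 0.1445, 0.1914, 0.2051], E[r] = 0.5586, γ^t·E[r] = 0.273711, running G = 0.928398
t=3: π = [0.1621, 0.1431, 0.1506, 0.1431, 0.1890, 0.2122], E[r] = 0.5923, γ^t·E[r] = 0.203154, running G = 1.131552
t=4: π = [0.1617, 0.1429, 0.1515, 0.1429, 0.1897, 0.2113], E[r] = 0.5899, γ^t·E[r] = 0.141629, running G = 1.273181

G = 1.2732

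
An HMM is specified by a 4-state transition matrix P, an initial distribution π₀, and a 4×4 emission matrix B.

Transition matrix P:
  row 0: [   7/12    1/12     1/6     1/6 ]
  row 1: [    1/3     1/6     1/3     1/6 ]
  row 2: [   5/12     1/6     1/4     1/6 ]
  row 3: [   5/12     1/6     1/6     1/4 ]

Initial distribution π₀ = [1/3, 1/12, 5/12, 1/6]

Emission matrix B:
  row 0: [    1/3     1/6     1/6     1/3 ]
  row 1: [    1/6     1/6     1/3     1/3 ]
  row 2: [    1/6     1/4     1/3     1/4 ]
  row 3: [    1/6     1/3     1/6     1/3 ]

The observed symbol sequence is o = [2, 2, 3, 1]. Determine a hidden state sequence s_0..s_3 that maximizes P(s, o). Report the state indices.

path = [2, 0, 0, 0]

t=0: δ = [5.556e-02, 2.778e-02, 1.389e-01, 2.778e-02]  (obs o_0=2)
t=1: δ = [9.645e-03, 7.716e-03, 1.157e-02, 3.858e-03]  ψ = [2, 2, 2, 2]  (obs o_1=2)
t=2: δ = [1.875e-03, 6.430e-04, 7.234e-04, 6.430e-04]  ψ = [0, 2, 2, 2]  (obs o_2=3)
t=3: δ = [1.823e-04, 2.605e-05, 7.814e-05, 1.042e-04]  ψ = [0, 0, 0, 0]  (obs o_3=1)
backtrack: best end state = 0; path = [2, 0, 0, 0]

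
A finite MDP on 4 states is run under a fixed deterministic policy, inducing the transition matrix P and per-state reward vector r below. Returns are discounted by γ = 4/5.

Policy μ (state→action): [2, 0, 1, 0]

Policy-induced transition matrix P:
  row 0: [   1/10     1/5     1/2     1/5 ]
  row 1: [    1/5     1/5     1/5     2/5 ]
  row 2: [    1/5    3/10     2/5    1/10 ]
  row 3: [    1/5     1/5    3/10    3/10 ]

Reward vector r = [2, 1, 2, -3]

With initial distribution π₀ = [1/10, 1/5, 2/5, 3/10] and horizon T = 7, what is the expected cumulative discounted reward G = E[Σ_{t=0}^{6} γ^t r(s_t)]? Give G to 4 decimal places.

G = 2.0463

t=0: π = [0.1000, 0.2000, 0.4000, 0.3000], E[r] = 0.3000, γ^t·E[r] = 0.300000, running G = 0.300000
t=1: π = [0.1900, 0.2400, 0.3400, 0.2300], E[r] = 0.6100, γ^t·E[r] = 0.488000, running G = 0.788000
t=2: π = [0.1810, 0.2340, 0.3480, 0.2370], E[r] = 0.5810, γ^t·E[r] = 0.371840, running G = 1.159840
t=3: π = [0.1819, 0.2348, 0.3476, 0.2357], E[r] = 0.5867, γ^t·E[r] = 0.300390, running G = 1.460230
t=4: π = [0.1818, 0.2348, 0.3477, 0.2358], E[r] = 0.5864, γ^t·E[r] = 0.240185, running G = 1.700416
t=5: π = [0.1818, 0.2348, 0.3477, 0.2358], E[r] = 0.5864, γ^t·E[r] = 0.192158, running G = 1.892574
t=6: π = [0.1818, 0.2348, 0.3477, 0.2358], E[r] = 0.5864, γ^t·E[r] = 0.153725, running G = 2.046298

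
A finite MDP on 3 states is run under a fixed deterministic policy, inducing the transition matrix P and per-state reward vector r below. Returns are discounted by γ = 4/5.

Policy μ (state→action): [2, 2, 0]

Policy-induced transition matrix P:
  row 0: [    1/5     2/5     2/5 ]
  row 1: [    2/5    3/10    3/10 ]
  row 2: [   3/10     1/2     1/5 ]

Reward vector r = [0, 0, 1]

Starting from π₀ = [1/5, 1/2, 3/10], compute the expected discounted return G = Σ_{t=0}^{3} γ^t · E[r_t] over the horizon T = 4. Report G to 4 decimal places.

t=0: π = [0.2000, 0.5000, 0.3000], E[r] = 0.3000, γ^t·E[r] = 0.300000, running G = 0.300000
t=1: π = [0.3300, 0.3800, 0.2900], E[r] = 0.2900, γ^t·E[r] = 0.232000, running G = 0.532000
t=2: π = [0.3050, 0.3910, 0.3040], E[r] = 0.3040, γ^t·E[r] = 0.194560, running G = 0.726560
t=3: π = [0.3086, 0.3913, 0.3001], E[r] = 0.3001, γ^t·E[r] = 0.153651, running G = 0.880211

G = 0.8802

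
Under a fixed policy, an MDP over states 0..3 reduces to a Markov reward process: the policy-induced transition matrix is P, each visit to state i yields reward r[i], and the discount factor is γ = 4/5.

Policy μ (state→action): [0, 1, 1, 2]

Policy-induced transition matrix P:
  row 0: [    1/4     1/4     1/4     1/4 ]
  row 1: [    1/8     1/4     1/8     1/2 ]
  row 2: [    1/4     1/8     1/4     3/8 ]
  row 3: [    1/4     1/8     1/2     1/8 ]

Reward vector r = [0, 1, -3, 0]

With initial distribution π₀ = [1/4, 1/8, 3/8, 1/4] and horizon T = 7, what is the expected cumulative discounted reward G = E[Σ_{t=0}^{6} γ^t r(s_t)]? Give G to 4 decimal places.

G = -3.1461

t=0: π = [0.2500, 0.1250, 0.3750, 0.2500], E[r] = -1.0000, γ^t·E[r] = -1.000000, running G = -1.000000
t=1: π = [0.2344, 0.1719, 0.2969, 0.2969], E[r] = -0.7188, γ^t·E[r] = -0.575000, running G = -1.575000
t=2: π = [0.2285, 0.1758, 0.3027, 0.2930], E[r] = -0.7324, γ^t·E[r] = -0.468750, running G = -2.043750
t=3: π = [0.2280, 0.1755, 0.3013, 0.2952], E[r] = -0.7283, γ^t·E[r] = -0.372875, running G = -2.416625
t=4: π = [0.2281, 0.1754, 0.3018, 0.2946], E[r] = -0.7301, γ^t·E[r] = -0.299050, running G = -2.715675
t=5: π = [0.2281, 0.1754, 0.3017, 0.2948], E[r] = -0.7298, γ^t·E[r] = -0.239126, running G = -2.954801
t=6: π = [0.2281, 0.1754, 0.3018, 0.2947], E[r] = -0.7298, γ^t·E[r] = -0.191324, running G = -3.146125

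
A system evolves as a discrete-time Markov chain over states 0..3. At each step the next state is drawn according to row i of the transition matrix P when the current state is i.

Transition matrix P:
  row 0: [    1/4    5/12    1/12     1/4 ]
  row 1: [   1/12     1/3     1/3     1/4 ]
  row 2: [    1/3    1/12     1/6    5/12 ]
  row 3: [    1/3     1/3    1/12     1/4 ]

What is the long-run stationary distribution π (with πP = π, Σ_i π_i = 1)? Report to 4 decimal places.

π = [0.2363, 0.3092, 0.1752, 0.2792]

Balance equations π_j = Σ_i π_i·P[i][j]:
  π_0 = 1/4·π_0 + 1/12·π_1 + 1/3·π_2 + 1/3·π_3
  π_1 = 5/12·π_0 + 1/3·π_1 + 1/12·π_2 + 1/3·π_3
  π_2 = 1/12·π_0 + 1/3·π_1 + 1/6·π_2 + 1/12·π_3
  normalize: π_0 + π_1 + π_2 + π_3 = 1
Solving the linear system gives exactly π = [147/622, 577/1866, 109/622, 521/1866].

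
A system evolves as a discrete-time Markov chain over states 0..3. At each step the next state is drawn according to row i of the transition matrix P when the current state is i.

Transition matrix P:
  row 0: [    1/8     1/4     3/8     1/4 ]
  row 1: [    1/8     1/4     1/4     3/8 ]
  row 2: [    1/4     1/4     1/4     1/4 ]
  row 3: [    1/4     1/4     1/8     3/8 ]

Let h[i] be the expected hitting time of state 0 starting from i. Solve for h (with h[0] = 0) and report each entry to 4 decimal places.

h = [0.0000, 5.1429, 4.5714, 4.5714]

First-step conditioning: h[0] = 0; for i ≠ 0, h[i] = 1 + Σ_k P[i][k]·h[k].
  h[1] = 1 + 1/4·h[1] + 1/4·h[2] + 3/8·h[3]
  h[2] = 1 + 1/4·h[1] + 1/4·h[2] + 1/4·h[3]
  h[3] = 1 + 1/4·h[1] + 1/8·h[2] + 3/8·h[3]
Solving the 3×3 linear system over states ≠ 0 gives exactly h = [0, 36/7, 32/7, 32/7] (h[0] = 0 is the target).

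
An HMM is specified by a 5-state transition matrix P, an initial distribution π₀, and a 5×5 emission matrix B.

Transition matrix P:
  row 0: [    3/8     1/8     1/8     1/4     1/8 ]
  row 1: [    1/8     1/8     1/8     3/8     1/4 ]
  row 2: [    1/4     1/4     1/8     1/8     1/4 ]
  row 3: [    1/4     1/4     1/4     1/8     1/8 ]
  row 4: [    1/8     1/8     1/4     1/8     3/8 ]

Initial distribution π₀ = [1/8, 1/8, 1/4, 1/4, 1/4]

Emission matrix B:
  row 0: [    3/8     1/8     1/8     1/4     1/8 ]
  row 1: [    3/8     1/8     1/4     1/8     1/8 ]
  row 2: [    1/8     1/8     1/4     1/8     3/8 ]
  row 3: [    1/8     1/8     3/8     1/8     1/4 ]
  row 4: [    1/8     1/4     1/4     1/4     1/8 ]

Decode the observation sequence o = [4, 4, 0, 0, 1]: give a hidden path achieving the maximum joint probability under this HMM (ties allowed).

path = [3, 2, 0, 0, 0]

t=0: δ = [1.562e-02, 1.562e-02, 9.375e-02, 6.250e-02, 3.125e-02]  (obs o_0=4)
t=1: δ = [2.930e-03, 2.930e-03, 5.859e-03, 2.930e-03, 2.930e-03]  ψ = [2, 2, 3, 2, 2]  (obs o_1=4)
t=2: δ = [5.493e-04, 5.493e-04, 9.155e-05, 1.373e-04, 1.831e-04]  ψ = [2, 2, 2, 1, 2]  (obs o_2=0)
t=3: δ = [7.725e-05, 2.575e-05, 8.583e-06, 2.575e-05, 1.717e-05]  ψ = [0, 0, 0, 1, 1]  (obs o_3=0)
t=4: δ = [3.621e-06, 1.207e-06, 1.207e-06, 2.414e-06, 2.414e-06]  ψ = [0, 0, 0, 0, 0]  (obs o_4=1)
backtrack: best end state = 0; path = [3, 2, 0, 0, 0]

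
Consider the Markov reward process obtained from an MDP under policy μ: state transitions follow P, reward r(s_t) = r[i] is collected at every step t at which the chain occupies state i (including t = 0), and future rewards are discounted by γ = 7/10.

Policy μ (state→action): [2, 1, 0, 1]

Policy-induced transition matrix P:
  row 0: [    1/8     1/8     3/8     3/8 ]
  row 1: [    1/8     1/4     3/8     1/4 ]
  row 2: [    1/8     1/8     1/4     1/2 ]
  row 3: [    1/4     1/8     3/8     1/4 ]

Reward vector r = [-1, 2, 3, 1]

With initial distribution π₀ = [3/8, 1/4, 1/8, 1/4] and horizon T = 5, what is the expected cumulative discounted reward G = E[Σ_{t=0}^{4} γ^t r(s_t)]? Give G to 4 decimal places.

G = 3.4230

t=0: π = [0.3750, 0.2500, 0.1250, 0.2500], E[r] = 0.7500, γ^t·E[r] = 0.750000, running G = 0.750000
t=1: π = [0.1563, 0.1563, 0.3594, 0.3281], E[r] = 1.5625, γ^t·E[r] = 1.093750, running G = 1.843750
t=2: π = [0.1660, 0.1445, 0.3301, 0.3594], E[r] = 1.4727, γ^t·E[r] = 0.721602, running G = 2.565352
t=3: π = [0.1699, 0.1431, 0.3337, 0.3533], E[r] = 1.4707, γ^t·E[r] = 0.504451, running G = 3.069803
t=4: π = [0.1692, 0.1429, 0.3333, 0.3547], E[r] = 1.4711, γ^t·E[r] = 0.353218, running G = 3.423021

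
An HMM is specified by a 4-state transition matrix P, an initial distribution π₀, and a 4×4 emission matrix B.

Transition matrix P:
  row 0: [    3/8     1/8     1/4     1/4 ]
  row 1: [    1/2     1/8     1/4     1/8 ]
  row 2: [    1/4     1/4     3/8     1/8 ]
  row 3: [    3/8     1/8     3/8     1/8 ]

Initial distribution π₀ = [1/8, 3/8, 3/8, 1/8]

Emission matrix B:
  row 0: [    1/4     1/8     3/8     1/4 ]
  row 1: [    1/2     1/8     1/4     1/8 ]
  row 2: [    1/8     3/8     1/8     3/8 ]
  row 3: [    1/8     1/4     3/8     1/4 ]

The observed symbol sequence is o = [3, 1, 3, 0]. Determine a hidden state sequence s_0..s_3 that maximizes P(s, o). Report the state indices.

path = [2, 2, 2, 1]

t=0: δ = [3.125e-02, 4.688e-02, 1.406e-01, 3.125e-02]  (obs o_0=3)
t=1: δ = [4.395e-03, 4.395e-03, 1.978e-02, 4.395e-03]  ψ = [2, 2, 2, 2]  (obs o_1=1)
t=2: δ = [1.236e-03, 6.180e-04, 2.781e-03, 6.180e-04]  ψ = [2, 2, 2, 2]  (obs o_2=3)
t=3: δ = [1.738e-04, 3.476e-04, 1.304e-04, 4.345e-05]  ψ = [2, 2, 2, 2]  (obs o_3=0)
backtrack: best end state = 1; path = [2, 2, 2, 1]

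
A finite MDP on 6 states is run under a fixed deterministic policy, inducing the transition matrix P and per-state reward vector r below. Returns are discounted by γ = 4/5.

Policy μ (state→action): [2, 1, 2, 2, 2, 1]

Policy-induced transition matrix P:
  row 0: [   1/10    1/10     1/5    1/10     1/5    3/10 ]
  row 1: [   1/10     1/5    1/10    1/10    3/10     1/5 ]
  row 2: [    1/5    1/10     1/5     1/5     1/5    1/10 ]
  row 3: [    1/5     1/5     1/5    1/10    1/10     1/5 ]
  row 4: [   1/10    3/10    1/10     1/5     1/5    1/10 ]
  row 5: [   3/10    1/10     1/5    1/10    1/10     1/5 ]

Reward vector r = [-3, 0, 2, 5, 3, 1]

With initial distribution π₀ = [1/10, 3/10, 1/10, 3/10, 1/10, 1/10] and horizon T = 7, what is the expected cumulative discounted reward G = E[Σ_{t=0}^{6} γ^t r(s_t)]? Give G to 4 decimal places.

t=0: π = [0.1000, 0.3000, 0.1000, 0.3000, 0.1000, 0.1000], E[r] = 1.8000, γ^t·E[r] = 1.800000, running G = 1.800000
t=1: π = [0.1600, 0.1800, 0.1600, 0.1200, 0.1900, 0.1900], E[r] = 1.2000, γ^t·E[r] = 0.960000, running G = 2.760000
t=2: π = [0.1660, 0.1680, 0.1630, 0.1350, 0.1870, 0.1810], E[r] = 1.2450, γ^t·E[r] = 0.796800, running G = 3.556800
t=3: π = [0.1660, 0.1677, 0.1645, 0.1350, 0.1852, 0.1816], E[r] = 1.2432, γ^t·E[r] = 0.636518, running G = 4.193318
t=4: π = [0.1663, 0.1673, 0.1647, 0.1350, 0.1851, 0.1816], E[r] = 1.2424, γ^t·E[r] = 0.508895, running G = 4.702214
t=5: π = [0.1663, 0.1673, 0.1648, 0.1350, 0.1851, 0.1816], E[r] = 1.2424, γ^t·E[r] = 0.407110, running G = 5.109324
t=6: π = [0.1663, 0.1672, 0.1648, 0.1350, 0.1851, 0.1816], E[r] = 1.2424, γ^t·E[r] = 0.325681, running G = 5.435005

G = 5.4350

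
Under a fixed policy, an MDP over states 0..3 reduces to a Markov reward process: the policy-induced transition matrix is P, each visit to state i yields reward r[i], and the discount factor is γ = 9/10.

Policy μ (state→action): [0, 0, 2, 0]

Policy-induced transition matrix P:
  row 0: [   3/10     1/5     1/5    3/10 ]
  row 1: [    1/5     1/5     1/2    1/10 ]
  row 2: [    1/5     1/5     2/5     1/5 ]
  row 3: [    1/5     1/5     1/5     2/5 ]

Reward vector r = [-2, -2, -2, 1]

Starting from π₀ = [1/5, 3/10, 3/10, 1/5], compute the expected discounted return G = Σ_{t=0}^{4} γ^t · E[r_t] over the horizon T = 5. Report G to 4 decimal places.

t=0: π = [0.2000, 0.3000, 0.3000, 0.2000], E[r] = -1.4000, γ^t·E[r] = -1.400000, running G = -1.400000
t=1: π = [0.2200, 0.2000, 0.3500, 0.2300], E[r] = -1.3100, γ^t·E[r] = -1.179000, running G = -2.579000
t=2: π = [0.2220, 0.2000, 0.3300, 0.2480], E[r] = -1.2560, γ^t·E[r] = -1.017360, running G = -3.596360
t=3: π = [0.2222, 0.2000, 0.3260, 0.2518], E[r] = -1.2446, γ^t·E[r] = -0.907313, running G = -4.503673
t=4: π = [0.2222, 0.2000, 0.3252, 0.2526], E[r] = -1.2423, γ^t·E[r] = -0.815047, running G = -5.318720

G = -5.3187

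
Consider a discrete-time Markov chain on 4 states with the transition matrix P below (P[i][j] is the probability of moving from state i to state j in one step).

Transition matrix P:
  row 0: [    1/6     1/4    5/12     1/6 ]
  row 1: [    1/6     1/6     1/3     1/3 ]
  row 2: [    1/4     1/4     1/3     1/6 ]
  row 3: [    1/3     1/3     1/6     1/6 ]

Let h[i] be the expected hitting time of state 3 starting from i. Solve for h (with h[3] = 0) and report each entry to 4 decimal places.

h = [4.8750, 4.1250, 4.8750, 0.0000]

First-step conditioning: h[3] = 0; for i ≠ 3, h[i] = 1 + Σ_k P[i][k]·h[k].
  h[0] = 1 + 1/6·h[0] + 1/4·h[1] + 5/12·h[2]
  h[1] = 1 + 1/6·h[0] + 1/6·h[1] + 1/3·h[2]
  h[2] = 1 + 1/4·h[0] + 1/4·h[1] + 1/3·h[2]
Solving the 3×3 linear system over states ≠ 3 gives exactly h = [39/8, 33/8, 39/8, 0] (h[3] = 0 is the target).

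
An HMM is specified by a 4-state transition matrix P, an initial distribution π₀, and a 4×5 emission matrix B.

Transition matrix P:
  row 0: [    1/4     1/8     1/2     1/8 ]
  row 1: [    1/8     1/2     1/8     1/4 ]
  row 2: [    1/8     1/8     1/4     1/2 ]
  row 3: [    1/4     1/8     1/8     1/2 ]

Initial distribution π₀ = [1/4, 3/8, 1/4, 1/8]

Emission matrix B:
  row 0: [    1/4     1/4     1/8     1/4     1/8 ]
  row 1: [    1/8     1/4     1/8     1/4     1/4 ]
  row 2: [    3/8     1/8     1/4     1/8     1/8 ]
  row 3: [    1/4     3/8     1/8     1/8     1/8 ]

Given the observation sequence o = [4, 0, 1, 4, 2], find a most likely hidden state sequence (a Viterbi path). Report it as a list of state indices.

t=0: δ = [3.125e-02, 9.375e-02, 3.125e-02, 1.562e-02]  (obs o_0=4)
t=1: δ = [2.930e-03, 5.859e-03, 5.859e-03, 5.859e-03]  ψ = [1, 1, 0, 1]  (obs o_1=0)
t=2: δ = [3.662e-04, 7.324e-04, 1.831e-04, 1.099e-03]  ψ = [3, 1, 0, 2]  (obs o_2=1)
t=3: δ = [3.433e-05, 9.155e-05, 2.289e-05, 6.866e-05]  ψ = [3, 1, 0, 3]  (obs o_3=4)
t=4: δ = [2.146e-06, 5.722e-06, 4.292e-06, 4.292e-06]  ψ = [3, 1, 0, 3]  (obs o_4=2)
backtrack: best end state = 1; path = [1, 1, 1, 1, 1]

path = [1, 1, 1, 1, 1]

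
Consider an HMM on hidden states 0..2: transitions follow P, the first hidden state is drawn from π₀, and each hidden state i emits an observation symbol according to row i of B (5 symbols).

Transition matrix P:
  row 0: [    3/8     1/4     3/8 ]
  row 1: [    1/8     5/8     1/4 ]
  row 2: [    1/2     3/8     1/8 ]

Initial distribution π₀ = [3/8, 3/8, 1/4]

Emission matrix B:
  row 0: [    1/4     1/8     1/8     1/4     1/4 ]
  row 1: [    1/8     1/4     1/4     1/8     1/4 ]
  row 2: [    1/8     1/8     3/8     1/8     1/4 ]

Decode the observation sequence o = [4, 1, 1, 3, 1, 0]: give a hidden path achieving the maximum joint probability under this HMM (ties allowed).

t=0: δ = [9.375e-02, 9.375e-02, 6.250e-02]  (obs o_0=4)
t=1: δ = [4.395e-03, 1.465e-02, 4.395e-03]  ψ = [0, 1, 0]  (obs o_1=1)
t=2: δ = [2.747e-04, 2.289e-03, 4.578e-04]  ψ = [2, 1, 1]  (obs o_2=1)
t=3: δ = [7.153e-05, 1.788e-04, 7.153e-05]  ψ = [1, 1, 1]  (obs o_3=3)
t=4: δ = [4.470e-06, 2.794e-05, 5.588e-06]  ψ = [2, 1, 1]  (obs o_4=1)
t=5: δ = [8.731e-07, 2.183e-06, 8.731e-07]  ψ = [1, 1, 1]  (obs o_5=0)
backtrack: best end state = 1; path = [1, 1, 1, 1, 1, 1]

path = [1, 1, 1, 1, 1, 1]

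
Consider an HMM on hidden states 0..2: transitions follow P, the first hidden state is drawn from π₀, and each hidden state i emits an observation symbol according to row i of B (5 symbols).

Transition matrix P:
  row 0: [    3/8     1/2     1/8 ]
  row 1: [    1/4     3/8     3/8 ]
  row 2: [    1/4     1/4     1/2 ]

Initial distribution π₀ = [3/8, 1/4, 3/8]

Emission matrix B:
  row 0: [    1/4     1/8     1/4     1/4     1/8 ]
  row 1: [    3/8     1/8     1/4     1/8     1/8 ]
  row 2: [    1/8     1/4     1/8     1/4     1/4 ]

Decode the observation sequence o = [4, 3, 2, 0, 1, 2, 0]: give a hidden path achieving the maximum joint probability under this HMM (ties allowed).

path = [2, 2, 0, 1, 2, 0, 1]

t=0: δ = [4.688e-02, 3.125e-02, 9.375e-02]  (obs o_0=4)
t=1: δ = [5.859e-03, 2.930e-03, 1.172e-02]  ψ = [2, 0, 2]  (obs o_1=3)
t=2: δ = [7.324e-04, 7.324e-04, 7.324e-04]  ψ = [2, 0, 2]  (obs o_2=2)
t=3: δ = [6.866e-05, 1.373e-04, 4.578e-05]  ψ = [0, 0, 2]  (obs o_3=0)
t=4: δ = [4.292e-06, 6.437e-06, 1.287e-05]  ψ = [1, 1, 1]  (obs o_4=1)
t=5: δ = [8.047e-07, 8.047e-07, 8.047e-07]  ψ = [2, 2, 2]  (obs o_5=2)
t=6: δ = [7.544e-08, 1.509e-07, 5.029e-08]  ψ = [0, 0, 2]  (obs o_6=0)
backtrack: best end state = 1; path = [2, 2, 0, 1, 2, 0, 1]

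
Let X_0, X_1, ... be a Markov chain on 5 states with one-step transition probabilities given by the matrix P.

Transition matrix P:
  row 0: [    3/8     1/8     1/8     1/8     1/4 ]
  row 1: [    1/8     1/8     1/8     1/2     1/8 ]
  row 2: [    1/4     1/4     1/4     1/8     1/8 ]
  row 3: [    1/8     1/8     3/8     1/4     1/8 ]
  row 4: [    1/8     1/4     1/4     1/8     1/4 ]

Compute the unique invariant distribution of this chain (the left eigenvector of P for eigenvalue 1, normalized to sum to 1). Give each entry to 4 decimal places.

π = [0.2050, 0.1752, 0.2297, 0.2180, 0.1721]

Balance equations π_j = Σ_i π_i·P[i][j]:
  π_0 = 3/8·π_0 + 1/8·π_1 + 1/4·π_2 + 1/8·π_3 + 1/8·π_4
  π_1 = 1/8·π_0 + 1/8·π_1 + 1/4·π_2 + 1/8·π_3 + 1/4·π_4
  π_2 = 1/8·π_0 + 1/8·π_1 + 1/4·π_2 + 3/8·π_3 + 1/4·π_4
  π_3 = 1/8·π_0 + 1/2·π_1 + 1/8·π_2 + 1/4·π_3 + 1/8·π_4
  normalize: π_0 + π_1 + π_2 + π_3 + π_4 = 1
Solving the linear system gives exactly π = [331/1615, 283/1615, 371/1615, 352/1615, 278/1615].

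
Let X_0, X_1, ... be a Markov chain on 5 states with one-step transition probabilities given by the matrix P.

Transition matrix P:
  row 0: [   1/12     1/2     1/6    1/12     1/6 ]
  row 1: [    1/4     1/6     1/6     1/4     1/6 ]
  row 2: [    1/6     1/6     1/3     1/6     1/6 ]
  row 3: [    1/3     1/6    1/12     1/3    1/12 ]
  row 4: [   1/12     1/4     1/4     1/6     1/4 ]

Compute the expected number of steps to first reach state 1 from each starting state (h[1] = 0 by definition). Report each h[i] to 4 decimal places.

First-step conditioning: h[1] = 0; for i ≠ 1, h[i] = 1 + Σ_k P[i][k]·h[k].
  h[0] = 1 + 1/12·h[0] + 1/6·h[2] + 1/12·h[3] + 1/6·h[4]
  h[2] = 1 + 1/6·h[0] + 1/3·h[2] + 1/6·h[3] + 1/6·h[4]
  h[3] = 1 + 1/3·h[0] + 1/12·h[2] + 1/3·h[3] + 1/12·h[4]
  h[4] = 1 + 1/12·h[0] + 1/4·h[2] + 1/6·h[3] + 1/4·h[4]
Solving the 4×4 linear system over states ≠ 1 gives exactly h = [6072/2065, 0, 8718/2065, 8244/2065, 8166/2065] (h[1] = 0 is the target).

h = [2.9404, 0.0000, 4.2218, 3.9923, 3.9545]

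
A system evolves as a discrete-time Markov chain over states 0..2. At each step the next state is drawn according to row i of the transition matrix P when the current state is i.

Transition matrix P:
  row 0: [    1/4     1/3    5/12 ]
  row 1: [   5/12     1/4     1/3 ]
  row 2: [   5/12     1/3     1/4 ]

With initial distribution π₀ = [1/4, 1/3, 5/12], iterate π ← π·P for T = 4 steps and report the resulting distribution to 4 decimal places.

t=0: π = [0.2500, 0.3333, 0.4167]
t=1: π = [0.3750, 0.3056, 0.3194]
t=2: π = [0.3542, 0.3079, 0.3380]
t=3: π = [0.3576, 0.3077, 0.3347]
t=4: π = [0.3571, 0.3077, 0.3352]

π = [0.3571, 0.3077, 0.3352]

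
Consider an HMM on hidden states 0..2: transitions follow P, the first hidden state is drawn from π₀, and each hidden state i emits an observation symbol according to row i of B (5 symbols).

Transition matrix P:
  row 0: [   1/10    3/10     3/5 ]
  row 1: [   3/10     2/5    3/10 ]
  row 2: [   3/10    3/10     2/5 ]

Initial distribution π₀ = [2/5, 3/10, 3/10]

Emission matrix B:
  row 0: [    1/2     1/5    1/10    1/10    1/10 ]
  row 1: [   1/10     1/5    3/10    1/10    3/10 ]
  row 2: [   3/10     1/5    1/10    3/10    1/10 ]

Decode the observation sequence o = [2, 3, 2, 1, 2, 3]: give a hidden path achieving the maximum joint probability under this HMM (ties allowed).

path = [1, 2, 1, 1, 1, 2]

t=0: δ = [4.000e-02, 9.000e-02, 3.000e-02]  (obs o_0=2)
t=1: δ = [2.700e-03, 3.600e-03, 8.100e-03]  ψ = [1, 1, 1]  (obs o_1=3)
t=2: δ = [2.430e-04, 7.290e-04, 3.240e-04]  ψ = [2, 2, 2]  (obs o_2=2)
t=3: δ = [4.374e-05, 5.832e-05, 4.374e-05]  ψ = [1, 1, 1]  (obs o_3=1)
t=4: δ = [1.750e-06, 6.998e-06, 2.624e-06]  ψ = [1, 1, 0]  (obs o_4=2)
t=5: δ = [2.100e-07, 2.799e-07, 6.299e-07]  ψ = [1, 1, 1]  (obs o_5=3)
backtrack: best end state = 2; path = [1, 2, 1, 1, 1, 2]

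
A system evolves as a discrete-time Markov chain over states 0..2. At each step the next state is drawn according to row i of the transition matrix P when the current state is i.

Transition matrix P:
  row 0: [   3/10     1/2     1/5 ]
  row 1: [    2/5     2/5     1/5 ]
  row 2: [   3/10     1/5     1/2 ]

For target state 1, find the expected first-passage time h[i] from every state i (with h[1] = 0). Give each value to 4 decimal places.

First-step conditioning: h[1] = 0; for i ≠ 1, h[i] = 1 + Σ_k P[i][k]·h[k].
  h[0] = 1 + 3/10·h[0] + 1/5·h[2]
  h[2] = 1 + 3/10·h[0] + 1/2·h[2]
Solving the 2×2 linear system over states ≠ 1 gives exactly h = [70/29, 0, 100/29] (h[1] = 0 is the target).

h = [2.4138, 0.0000, 3.4483]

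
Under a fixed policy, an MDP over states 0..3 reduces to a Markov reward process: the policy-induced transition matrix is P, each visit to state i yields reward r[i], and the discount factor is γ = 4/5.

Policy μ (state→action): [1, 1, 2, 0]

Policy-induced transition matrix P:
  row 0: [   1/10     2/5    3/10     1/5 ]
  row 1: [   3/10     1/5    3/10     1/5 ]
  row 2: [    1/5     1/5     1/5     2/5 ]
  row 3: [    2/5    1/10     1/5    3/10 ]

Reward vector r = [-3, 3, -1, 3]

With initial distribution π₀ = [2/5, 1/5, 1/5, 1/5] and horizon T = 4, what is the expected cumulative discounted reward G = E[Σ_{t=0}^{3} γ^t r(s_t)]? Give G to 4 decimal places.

t=0: π = [0.4000, 0.2000, 0.2000, 0.2000], E[r] = -0.2000, γ^t·E[r] = -0.200000, running G = -0.200000
t=1: π = [0.2200, 0.2600, 0.2600, 0.2600], E[r] = 0.6400, γ^t·E[r] = 0.512000, running G = 0.312000
t=2: π = [0.2560, 0.2180, 0.2480, 0.2780], E[r] = 0.4720, γ^t·E[r] = 0.302080, running G = 0.614080
t=3: π = [0.2518, 0.2234, 0.2474, 0.2774], E[r] = 0.4996, γ^t·E[r] = 0.255795, running G = 0.869875

G = 0.8699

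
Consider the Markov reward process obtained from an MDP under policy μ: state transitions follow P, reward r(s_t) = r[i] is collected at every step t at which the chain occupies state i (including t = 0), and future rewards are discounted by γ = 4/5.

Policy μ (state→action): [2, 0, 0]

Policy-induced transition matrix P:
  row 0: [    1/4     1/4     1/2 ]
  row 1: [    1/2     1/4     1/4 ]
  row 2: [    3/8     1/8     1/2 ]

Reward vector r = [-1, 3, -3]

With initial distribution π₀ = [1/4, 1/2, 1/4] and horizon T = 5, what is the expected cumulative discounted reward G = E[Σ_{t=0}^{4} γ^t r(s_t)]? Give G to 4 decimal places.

G = -1.9258

t=0: π = [0.2500, 0.5000, 0.2500], E[r] = 0.5000, γ^t·E[r] = 0.500000, running G = 0.500000
t=1: π = [0.4063, 0.2188, 0.3750], E[r] = -0.8750, γ^t·E[r] = -0.700000, running G = -0.200000
t=2: π = [0.3516, 0.2031, 0.4453], E[r] = -1.0781, γ^t·E[r] = -0.690000, running G = -0.890000
t=3: π = [0.3564, 0.1943, 0.4492], E[r] = -1.1211, γ^t·E[r] = -0.574000, running G = -1.464000
t=4: π = [0.3547, 0.1938, 0.4514], E[r] = -1.1274, γ^t·E[r] = -0.461800, running G = -1.925800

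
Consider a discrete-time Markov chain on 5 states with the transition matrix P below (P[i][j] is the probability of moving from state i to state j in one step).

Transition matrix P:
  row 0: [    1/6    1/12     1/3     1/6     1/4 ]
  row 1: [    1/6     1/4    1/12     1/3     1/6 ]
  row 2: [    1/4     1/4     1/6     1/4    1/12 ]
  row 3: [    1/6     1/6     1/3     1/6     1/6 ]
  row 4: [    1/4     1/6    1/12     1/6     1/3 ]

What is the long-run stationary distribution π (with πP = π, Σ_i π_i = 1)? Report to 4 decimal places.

Balance equations π_j = Σ_i π_i·P[i][j]:
  π_0 = 1/6·π_0 + 1/6·π_1 + 1/4·π_2 + 1/6·π_3 + 1/4·π_4
  π_1 = 1/12·π_0 + 1/4·π_1 + 1/4·π_2 + 1/6·π_3 + 1/6·π_4
  π_2 = 1/3·π_0 + 1/12·π_1 + 1/6·π_2 + 1/3·π_3 + 1/12·π_4
  π_3 = 1/6·π_0 + 1/3·π_1 + 1/4·π_2 + 1/6·π_3 + 1/6·π_4
  normalize: π_0 + π_1 + π_2 + π_3 + π_4 = 1
Solving the linear system gives exactly π = [3664/18293, 3332/18293, 3730/18293, 3915/18293, 332/1663].

π = [0.2003, 0.1821, 0.2039, 0.2140, 0.1996]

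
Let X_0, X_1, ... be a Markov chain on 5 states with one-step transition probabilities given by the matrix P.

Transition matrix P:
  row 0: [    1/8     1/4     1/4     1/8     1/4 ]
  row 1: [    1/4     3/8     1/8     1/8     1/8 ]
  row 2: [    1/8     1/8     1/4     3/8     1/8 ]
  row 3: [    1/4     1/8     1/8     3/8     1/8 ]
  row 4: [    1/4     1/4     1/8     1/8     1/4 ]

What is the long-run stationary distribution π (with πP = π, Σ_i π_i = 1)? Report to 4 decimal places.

π = [0.2031, 0.2292, 0.1719, 0.2240, 0.1719]

Balance equations π_j = Σ_i π_i·P[i][j]:
  π_0 = 1/8·π_0 + 1/4·π_1 + 1/8·π_2 + 1/4·π_3 + 1/4·π_4
  π_1 = 1/4·π_0 + 3/8·π_1 + 1/8·π_2 + 1/8·π_3 + 1/4·π_4
  π_2 = 1/4·π_0 + 1/8·π_1 + 1/4·π_2 + 1/8·π_3 + 1/8·π_4
  π_3 = 1/8·π_0 + 1/8·π_1 + 3/8·π_2 + 3/8·π_3 + 1/8·π_4
  normalize: π_0 + π_1 + π_2 + π_3 + π_4 = 1
Solving the linear system gives exactly π = [13/64, 11/48, 11/64, 43/192, 11/64].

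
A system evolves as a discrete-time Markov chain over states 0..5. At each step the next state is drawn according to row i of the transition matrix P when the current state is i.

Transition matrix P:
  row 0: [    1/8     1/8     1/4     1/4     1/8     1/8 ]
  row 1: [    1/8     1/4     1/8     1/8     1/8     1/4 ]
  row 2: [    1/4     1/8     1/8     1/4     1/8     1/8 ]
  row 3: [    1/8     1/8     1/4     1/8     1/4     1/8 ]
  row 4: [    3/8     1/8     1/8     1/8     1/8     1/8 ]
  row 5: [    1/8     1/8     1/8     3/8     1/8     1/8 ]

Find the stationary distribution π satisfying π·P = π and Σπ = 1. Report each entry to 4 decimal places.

π = [0.1844, 0.1429, 0.1737, 0.2055, 0.1507, 0.1429]

Balance equations π_j = Σ_i π_i·P[i][j]:
  π_0 = 1/8·π_0 + 1/8·π_1 + 1/4·π_2 + 1/8·π_3 + 3/8·π_4 + 1/8·π_5
  π_1 = 1/8·π_0 + 1/4·π_1 + 1/8·π_2 + 1/8·π_3 + 1/8·π_4 + 1/8·π_5
  π_2 = 1/4·π_0 + 1/8·π_1 + 1/8·π_2 + 1/4·π_3 + 1/8·π_4 + 1/8·π_5
  π_3 = 1/4·π_0 + 1/8·π_1 + 1/4·π_2 + 1/8·π_3 + 1/8·π_4 + 3/8·π_5
  π_4 = 1/8·π_0 + 1/8·π_1 + 1/8·π_2 + 1/4·π_3 + 1/8·π_4 + 1/8·π_5
  normalize: π_0 + π_1 + π_2 + π_3 + π_4 + π_5 = 1
Solving the linear system gives exactly π = [848/4599, 1/7, 799/4599, 15/73, 11/73, 1/7].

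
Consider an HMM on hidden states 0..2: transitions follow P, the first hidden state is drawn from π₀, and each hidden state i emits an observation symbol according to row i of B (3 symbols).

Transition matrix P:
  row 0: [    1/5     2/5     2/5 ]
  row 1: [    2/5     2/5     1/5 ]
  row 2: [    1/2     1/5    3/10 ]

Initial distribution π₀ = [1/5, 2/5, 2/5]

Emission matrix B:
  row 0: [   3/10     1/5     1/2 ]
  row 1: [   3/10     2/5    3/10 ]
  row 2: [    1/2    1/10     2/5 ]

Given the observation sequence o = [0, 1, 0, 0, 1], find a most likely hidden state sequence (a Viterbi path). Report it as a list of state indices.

t=0: δ = [6.000e-02, 1.200e-01, 2.000e-01]  (obs o_0=0)
t=1: δ = [2.000e-02, 1.920e-02, 6.000e-03]  ψ = [2, 1, 2]  (obs o_1=1)
t=2: δ = [2.304e-03, 2.400e-03, 4.000e-03]  ψ = [1, 0, 0]  (obs o_2=0)
t=3: δ = [6.000e-04, 2.880e-04, 6.000e-04]  ψ = [2, 1, 2]  (obs o_3=0)
t=4: δ = [6.000e-05, 9.600e-05, 2.400e-05]  ψ = [2, 0, 0]  (obs o_4=1)
backtrack: best end state = 1; path = [2, 0, 2, 0, 1]

path = [2, 0, 2, 0, 1]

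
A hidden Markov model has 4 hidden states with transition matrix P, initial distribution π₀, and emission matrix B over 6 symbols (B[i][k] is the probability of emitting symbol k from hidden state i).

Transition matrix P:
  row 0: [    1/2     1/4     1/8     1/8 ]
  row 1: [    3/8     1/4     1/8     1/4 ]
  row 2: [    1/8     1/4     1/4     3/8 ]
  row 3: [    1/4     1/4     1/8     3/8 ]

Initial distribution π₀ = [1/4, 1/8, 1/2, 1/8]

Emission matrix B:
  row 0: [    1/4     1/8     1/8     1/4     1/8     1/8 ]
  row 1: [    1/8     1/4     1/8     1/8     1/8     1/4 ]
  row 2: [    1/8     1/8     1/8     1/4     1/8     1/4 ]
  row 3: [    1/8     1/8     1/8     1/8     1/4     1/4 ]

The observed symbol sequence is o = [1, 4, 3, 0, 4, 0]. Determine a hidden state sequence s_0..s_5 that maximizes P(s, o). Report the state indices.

t=0: δ = [3.125e-02, 3.125e-02, 6.250e-02, 1.562e-02]  (obs o_0=1)
t=1: δ = [1.953e-03, 1.953e-03, 1.953e-03, 5.859e-03]  ψ = [0, 2, 2, 2]  (obs o_1=4)
t=2: δ = [3.662e-04, 1.831e-04, 1.831e-04, 2.747e-04]  ψ = [3, 3, 3, 3]  (obs o_2=3)
t=3: δ = [4.578e-05, 1.144e-05, 5.722e-06, 1.287e-05]  ψ = [0, 0, 0, 3]  (obs o_3=0)
t=4: δ = [2.861e-06, 1.431e-06, 7.153e-07, 1.431e-06]  ψ = [0, 0, 0, 0]  (obs o_4=4)
t=5: δ = [3.576e-07, 8.941e-08, 4.470e-08, 6.706e-08]  ψ = [0, 0, 0, 3]  (obs o_5=0)
backtrack: best end state = 0; path = [2, 3, 0, 0, 0, 0]

path = [2, 3, 0, 0, 0, 0]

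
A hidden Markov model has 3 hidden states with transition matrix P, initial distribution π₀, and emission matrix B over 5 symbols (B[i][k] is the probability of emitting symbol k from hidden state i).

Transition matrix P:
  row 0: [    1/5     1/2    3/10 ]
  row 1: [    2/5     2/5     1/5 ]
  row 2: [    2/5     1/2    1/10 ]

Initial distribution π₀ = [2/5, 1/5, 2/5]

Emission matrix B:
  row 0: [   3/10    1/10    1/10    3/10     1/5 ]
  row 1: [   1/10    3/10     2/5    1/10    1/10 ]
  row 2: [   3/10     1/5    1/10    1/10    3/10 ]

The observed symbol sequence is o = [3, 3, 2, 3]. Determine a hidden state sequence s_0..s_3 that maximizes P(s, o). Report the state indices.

path = [0, 0, 1, 0]

t=0: δ = [1.200e-01, 2.000e-02, 4.000e-02]  (obs o_0=3)
t=1: δ = [7.200e-03, 6.000e-03, 3.600e-03]  ψ = [0, 0, 0]  (obs o_1=3)
t=2: δ = [2.400e-04, 1.440e-03, 2.160e-04]  ψ = [1, 0, 0]  (obs o_2=2)
t=3: δ = [1.728e-04, 5.760e-05, 2.880e-05]  ψ = [1, 1, 1]  (obs o_3=3)
backtrack: best end state = 0; path = [0, 0, 1, 0]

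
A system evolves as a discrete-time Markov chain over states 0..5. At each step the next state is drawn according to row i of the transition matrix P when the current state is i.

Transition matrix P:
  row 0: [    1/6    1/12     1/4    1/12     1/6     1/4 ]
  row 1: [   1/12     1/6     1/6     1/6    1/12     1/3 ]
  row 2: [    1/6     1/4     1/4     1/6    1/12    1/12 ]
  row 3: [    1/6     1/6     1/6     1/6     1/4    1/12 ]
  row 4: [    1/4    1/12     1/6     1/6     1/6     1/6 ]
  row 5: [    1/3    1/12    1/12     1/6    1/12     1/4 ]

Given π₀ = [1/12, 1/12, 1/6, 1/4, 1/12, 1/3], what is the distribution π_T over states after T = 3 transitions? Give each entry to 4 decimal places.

t=0: π = [0.0833, 0.0833, 0.1667, 0.2500, 0.0833, 0.3333]
t=1: π = [0.2222, 0.1389, 0.1597, 0.1597, 0.1389, 0.1806]
t=2: π = [0.1968, 0.1348, 0.1834, 0.1481, 0.1400, 0.1968]
t=3: π = [0.1999, 0.1375, 0.1820, 0.1503, 0.1361, 0.1943]

π = [0.1999, 0.1375, 0.1820, 0.1503, 0.1361, 0.1943]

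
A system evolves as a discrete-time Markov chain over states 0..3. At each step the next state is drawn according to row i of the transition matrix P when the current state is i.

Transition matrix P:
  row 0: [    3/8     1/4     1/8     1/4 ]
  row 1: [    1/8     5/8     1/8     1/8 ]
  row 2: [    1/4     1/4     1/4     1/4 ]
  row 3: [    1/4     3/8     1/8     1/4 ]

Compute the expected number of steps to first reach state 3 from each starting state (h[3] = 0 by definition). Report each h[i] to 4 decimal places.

First-step conditioning: h[3] = 0; for i ≠ 3, h[i] = 1 + Σ_k P[i][k]·h[k].
  h[0] = 1 + 3/8·h[0] + 1/4·h[1] + 1/8·h[2]
  h[1] = 1 + 1/8·h[0] + 5/8·h[1] + 1/8·h[2]
  h[2] = 1 + 1/4·h[0] + 1/4·h[1] + 1/4·h[2]
Solving the 3×3 linear system over states ≠ 3 gives exactly h = [5, 6, 5, 0] (h[3] = 0 is the target).

h = [5.0000, 6.0000, 5.0000, 0.0000]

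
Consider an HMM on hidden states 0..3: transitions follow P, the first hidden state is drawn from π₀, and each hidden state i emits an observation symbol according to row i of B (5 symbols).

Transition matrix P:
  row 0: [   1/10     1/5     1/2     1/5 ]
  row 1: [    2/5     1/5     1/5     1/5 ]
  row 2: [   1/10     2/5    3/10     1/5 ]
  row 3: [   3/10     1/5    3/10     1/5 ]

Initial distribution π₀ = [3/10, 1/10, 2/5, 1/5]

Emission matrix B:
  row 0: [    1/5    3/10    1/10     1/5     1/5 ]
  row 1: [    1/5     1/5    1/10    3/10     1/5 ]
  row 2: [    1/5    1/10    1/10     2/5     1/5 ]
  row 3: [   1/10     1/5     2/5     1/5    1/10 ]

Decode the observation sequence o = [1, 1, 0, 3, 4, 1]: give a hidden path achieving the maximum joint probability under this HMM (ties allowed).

t=0: δ = [9.000e-02, 2.000e-02, 4.000e-02, 4.000e-02]  (obs o_0=1)
t=1: δ = [3.600e-03, 3.600e-03, 4.500e-03, 3.600e-03]  ψ = [3, 0, 0, 0]  (obs o_1=1)
t=2: δ = [2.880e-04, 3.600e-04, 3.600e-04, 9.000e-05]  ψ = [1, 2, 0, 2]  (obs o_2=0)
t=3: δ = [2.880e-05, 4.320e-05, 5.760e-05, 1.440e-05]  ψ = [1, 2, 0, 1]  (obs o_3=3)
t=4: δ = [3.456e-06, 4.608e-06, 3.456e-06, 1.152e-06]  ψ = [1, 2, 2, 2]  (obs o_4=4)
t=5: δ = [5.530e-07, 2.765e-07, 1.728e-07, 1.843e-07]  ψ = [1, 2, 0, 1]  (obs o_5=1)
backtrack: best end state = 0; path = [0, 1, 0, 2, 1, 0]

path = [0, 1, 0, 2, 1, 0]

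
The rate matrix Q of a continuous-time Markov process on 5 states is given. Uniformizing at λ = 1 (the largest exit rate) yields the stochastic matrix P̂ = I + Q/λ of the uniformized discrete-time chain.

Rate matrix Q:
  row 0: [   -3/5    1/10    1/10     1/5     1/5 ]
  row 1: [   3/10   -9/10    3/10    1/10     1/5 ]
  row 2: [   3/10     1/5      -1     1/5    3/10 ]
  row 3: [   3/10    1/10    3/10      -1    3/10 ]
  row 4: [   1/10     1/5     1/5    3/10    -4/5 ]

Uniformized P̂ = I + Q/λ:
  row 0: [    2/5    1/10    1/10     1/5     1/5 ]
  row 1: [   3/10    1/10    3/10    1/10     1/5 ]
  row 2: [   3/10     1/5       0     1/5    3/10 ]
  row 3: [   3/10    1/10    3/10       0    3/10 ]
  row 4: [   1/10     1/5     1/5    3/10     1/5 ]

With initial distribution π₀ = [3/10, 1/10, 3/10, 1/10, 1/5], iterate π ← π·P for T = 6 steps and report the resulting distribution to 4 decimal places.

t=0: π = [0.3000, 0.1000, 0.3000, 0.1000, 0.2000]
t=1: π = [0.2900, 0.1500, 0.1300, 0.1900, 0.2400]
t=2: π = [0.2810, 0.1370, 0.1790, 0.1710, 0.2320]
t=3: π = [0.2817, 0.1411, 0.1669, 0.1753, 0.2350]
t=4: π = [0.2812, 0.1402, 0.1701, 0.1743, 0.2342]
t=5: π = [0.2813, 0.1404, 0.1693, 0.1745, 0.2344]
t=6: π = [0.2812, 0.1404, 0.1695, 0.1745, 0.2344]

π = [0.2812, 0.1404, 0.1695, 0.1745, 0.2344]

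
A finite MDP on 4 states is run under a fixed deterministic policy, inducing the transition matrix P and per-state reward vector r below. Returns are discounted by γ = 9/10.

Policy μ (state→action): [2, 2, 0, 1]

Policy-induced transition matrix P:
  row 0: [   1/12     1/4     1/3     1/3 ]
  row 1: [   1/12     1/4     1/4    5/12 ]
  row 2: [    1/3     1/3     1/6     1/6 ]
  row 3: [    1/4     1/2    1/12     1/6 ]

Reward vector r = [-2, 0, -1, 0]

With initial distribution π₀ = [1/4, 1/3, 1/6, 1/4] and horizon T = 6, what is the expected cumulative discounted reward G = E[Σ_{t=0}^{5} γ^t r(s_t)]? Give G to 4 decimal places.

t=0: π = [0.2500, 0.3333, 0.1667, 0.2500], E[r] = -0.6667, γ^t·E[r] = -0.666667, running G = -0.666667
t=1: π = [0.1667, 0.3264, 0.2153, 0.2917], E[r] = -0.5486, γ^t·E[r] = -0.493750, running G = -1.160417
t=2: π = [0.1858, 0.3409, 0.1973, 0.2760], E[r] = -0.5689, γ^t·E[r] = -0.460781, running G = -1.621198
t=3: π = [0.1787, 0.3355, 0.2030, 0.2828], E[r] = -0.5604, γ^t·E[r] = -0.408516, running G = -2.029714
t=4: π = [0.1812, 0.3376, 0.2008, 0.2803], E[r] = -0.5633, γ^t·E[r] = -0.369576, running G = -2.399289
t=5: π = [0.1803, 0.3368, 0.2016, 0.2813], E[r] = -0.5622, γ^t·E[r] = -0.331954, running G = -2.731243

G = -2.7312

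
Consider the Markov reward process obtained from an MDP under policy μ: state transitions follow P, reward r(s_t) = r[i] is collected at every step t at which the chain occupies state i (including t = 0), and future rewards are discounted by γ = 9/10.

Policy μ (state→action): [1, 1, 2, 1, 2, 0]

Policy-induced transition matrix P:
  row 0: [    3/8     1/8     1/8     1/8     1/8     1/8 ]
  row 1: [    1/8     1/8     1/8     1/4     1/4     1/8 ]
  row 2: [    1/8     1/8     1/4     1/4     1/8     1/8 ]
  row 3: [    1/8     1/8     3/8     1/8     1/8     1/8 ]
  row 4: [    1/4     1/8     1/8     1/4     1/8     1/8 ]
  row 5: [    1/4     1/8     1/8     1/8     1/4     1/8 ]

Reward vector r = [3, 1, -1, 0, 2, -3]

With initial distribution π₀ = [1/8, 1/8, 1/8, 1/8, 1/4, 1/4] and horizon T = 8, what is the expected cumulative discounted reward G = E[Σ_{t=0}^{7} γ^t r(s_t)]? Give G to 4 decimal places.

t=0: π = [0.1250, 0.1250, 0.1250, 0.1250, 0.2500, 0.2500], E[r] = 0.1250, γ^t·E[r] = 0.125000, running G = 0.125000
t=1: π = [0.2188, 0.1250, 0.1719, 0.1875, 0.1719, 0.1250], E[r] = 0.5781, γ^t·E[r] = 0.520313, running G = 0.645313
t=2: π = [0.2168, 0.1250, 0.1934, 0.1836, 0.1563, 0.1250], E[r] = 0.5195, γ^t·E[r] = 0.420820, running G = 1.066133
t=3: π = [0.2144, 0.1250, 0.1951, 0.1843, 0.1563, 0.1250], E[r] = 0.5105, γ^t·E[r] = 0.372153, running G = 1.438286
t=4: π = [0.2137, 0.1250, 0.1955, 0.1845, 0.1563, 0.1250], E[r] = 0.5083, γ^t·E[r] = 0.333476, running G = 1.771762
t=5: π = [0.2136, 0.1250, 0.1956, 0.1846, 0.1563, 0.1250], E[r] = 0.5077, γ^t·E[r] = 0.299797, running G = 2.071559
t=6: π = [0.2136, 0.1250, 0.1956, 0.1846, 0.1563, 0.1250], E[r] = 0.5076, γ^t·E[r] = 0.269743, running G = 2.341303
t=7: π = [0.2135, 0.1250, 0.1956, 0.1846, 0.1563, 0.1250], E[r] = 0.5075, γ^t·E[r] = 0.242752, running G = 2.584055

G = 2.5841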